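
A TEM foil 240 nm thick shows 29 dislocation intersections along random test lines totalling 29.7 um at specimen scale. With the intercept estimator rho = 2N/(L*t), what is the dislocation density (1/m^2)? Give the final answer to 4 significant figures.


rho = 2N / (L * t)
L = 29.7 um = 2.97e-05 m, t = 240 nm = 2.4e-07 m
rho = 2 * 29 / (2.97e-05 * 2.4e-07)
rho = 8.137e+12 1/m^2


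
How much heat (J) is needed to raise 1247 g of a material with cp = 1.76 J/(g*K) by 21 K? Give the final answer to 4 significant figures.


Q = m * cp * dT
Q = 1247 * 1.76 * 21
Q = 46090 J


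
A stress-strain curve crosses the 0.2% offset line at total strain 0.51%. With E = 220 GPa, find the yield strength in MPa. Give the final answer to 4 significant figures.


Offset strain = 0.002
Elastic strain at yield = total_strain - offset = 5.1e-03 - 0.002 = 3.1e-03
sigma_y = E * elastic_strain = 220000 * 3.1e-03
sigma_y = 682 MPa


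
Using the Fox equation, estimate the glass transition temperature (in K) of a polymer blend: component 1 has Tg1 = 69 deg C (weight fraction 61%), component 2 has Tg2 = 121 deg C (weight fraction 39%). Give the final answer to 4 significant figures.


1/Tg = w1/Tg1 + w2/Tg2 (in Kelvin)
Tg1 = 342.15 K, Tg2 = 394.15 K
1/Tg = 0.61/342.15 + 0.39/394.15
Tg = 360.7 K


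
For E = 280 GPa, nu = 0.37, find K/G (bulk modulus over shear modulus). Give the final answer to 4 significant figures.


G = E / (2*(1+nu))
G = 280 / (2*(1+0.37)) = 102.19 GPa
K = E / (3*(1-2*nu))
K = 280 / (3*(1-2*0.37)) = 358.974 GPa
K/G = 358.974 / 102.19 = 3.513


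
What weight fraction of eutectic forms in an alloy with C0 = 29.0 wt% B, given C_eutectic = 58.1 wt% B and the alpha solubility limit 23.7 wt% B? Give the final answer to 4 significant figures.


f_primary = (C_e - C0) / (C_e - C_alpha_max)
f_primary = (58.1 - 29.0) / (58.1 - 23.7)
f_primary = 0.84593
f_eutectic = 1 - 0.84593 = 0.1541


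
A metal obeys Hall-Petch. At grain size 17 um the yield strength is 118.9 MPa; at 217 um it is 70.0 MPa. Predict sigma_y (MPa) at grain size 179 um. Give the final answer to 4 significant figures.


sigma_y = sigma0 + k / sqrt(d)
1/sqrt(d1) = 1/sqrt(1.7e-05) = 242.536;  1/sqrt(d2) = 67.8844
k = (sigma1 - sigma2) / (1/sqrt(d1) - 1/sqrt(d2)) = (118.9 - 70.0) / (242.536 - 67.8844) = 0.279987 MPa*m^0.5
sigma0 = sigma1 - k/sqrt(d1) = 118.9 - 0.279987*242.536 = 50.9933 MPa
sigma_y(d3) = 50.9933 + 0.279987 / sqrt(1.79e-04) = 71.92 MPa


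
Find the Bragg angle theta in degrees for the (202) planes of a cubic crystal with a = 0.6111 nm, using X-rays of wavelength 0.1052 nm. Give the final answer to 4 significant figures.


d = a / sqrt(h^2+k^2+l^2)
d = 0.6111 / sqrt(8) = 0.216056 nm
lambda = 2*d*sin(theta)  =>  sin(theta) = lambda / (2*d)
sin(theta) = 0.1052 / (2 * 0.216056) = 0.243455
theta = 14.09 deg


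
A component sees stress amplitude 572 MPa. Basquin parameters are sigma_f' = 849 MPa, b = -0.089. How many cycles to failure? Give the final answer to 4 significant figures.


sigma_a = sigma_f' * (2*Nf)^b
2*Nf = (sigma_a / sigma_f')^(1/b)
2*Nf = (572 / 849)^(1/-0.089)
2*Nf = 84.5468
Nf = 42.27 cycles


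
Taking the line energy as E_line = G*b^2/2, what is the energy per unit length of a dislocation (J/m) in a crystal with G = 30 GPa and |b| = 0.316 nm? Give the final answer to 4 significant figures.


E = G*b^2/2
b = 0.316 nm = 3.16e-10 m
G = 30 GPa = 3e+10 Pa
E = 0.5 * 3e+10 * (3.16e-10)^2
E = 1.498e-09 J/m


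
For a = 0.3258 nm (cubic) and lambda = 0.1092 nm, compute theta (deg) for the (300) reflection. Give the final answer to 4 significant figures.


d = a / sqrt(h^2+k^2+l^2)
d = 0.3258 / sqrt(9) = 0.1086 nm
lambda = 2*d*sin(theta)  =>  sin(theta) = lambda / (2*d)
sin(theta) = 0.1092 / (2 * 0.1086) = 0.502762
theta = 30.18 deg


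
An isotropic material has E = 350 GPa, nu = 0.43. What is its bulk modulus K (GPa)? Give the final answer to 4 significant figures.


K = E / (3*(1-2*nu))
K = 350 / (3*(1-2*0.43))
K = 833.3 GPa


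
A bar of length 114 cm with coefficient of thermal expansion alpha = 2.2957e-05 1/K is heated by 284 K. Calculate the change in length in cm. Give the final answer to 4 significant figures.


dL = L0 * alpha * dT
dL = 114 * 2.2957e-05 * 284
dL = 0.7433 cm


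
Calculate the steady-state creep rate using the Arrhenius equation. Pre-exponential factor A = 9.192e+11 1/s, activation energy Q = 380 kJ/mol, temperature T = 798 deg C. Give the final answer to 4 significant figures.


rate = A * exp(-Q / (R*T))
T = 798 + 273.15 = 1071.15 K
rate = 9.192e+11 * exp(-380e3 / (8.314 * 1071.15))
rate = 2.704e-07 1/s


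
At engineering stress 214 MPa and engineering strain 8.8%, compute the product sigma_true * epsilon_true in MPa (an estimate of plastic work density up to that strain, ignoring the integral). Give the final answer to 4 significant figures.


sigma_true = sigma_eng * (1 + epsilon_eng)
sigma_true = 214 * (1 + 0.088) = 232.832 MPa
epsilon_true = ln(1 + epsilon_eng)
epsilon_true = ln(1 + 0.088) = 0.0843411
sigma_true * epsilon_true = 232.832 * 0.0843411 = 19.64 MPa


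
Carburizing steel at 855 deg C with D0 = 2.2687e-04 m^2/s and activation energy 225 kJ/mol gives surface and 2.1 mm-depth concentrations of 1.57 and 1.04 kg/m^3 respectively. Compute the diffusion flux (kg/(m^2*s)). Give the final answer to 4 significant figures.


Step 1: D = D0 * exp(-Qd/(R*T))
T = 855 + 273.15 = 1128.15 K
D = 2.2687e-04 * exp(-225e3 / (8.314 * 1128.15)) = 8.66249e-15 m^2/s
Step 2: J = D * (C1 - C2) / dx
J = 8.66249e-15 * (1.57 - 1.04) / 2.1e-03
J = 2.186e-12 kg/(m^2*s)


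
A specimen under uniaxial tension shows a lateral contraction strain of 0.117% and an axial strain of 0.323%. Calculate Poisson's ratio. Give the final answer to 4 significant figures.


nu = -epsilon_lat / epsilon_axial
Lateral strain is contraction (negative), so using magnitudes:
nu = 0.117 / 0.323
nu = 0.3622


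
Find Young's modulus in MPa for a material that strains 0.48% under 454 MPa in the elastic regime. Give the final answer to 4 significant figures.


E = sigma / epsilon
epsilon = 0.48% = 4.8e-03
E = 454 / 4.8e-03
E = 94580 MPa


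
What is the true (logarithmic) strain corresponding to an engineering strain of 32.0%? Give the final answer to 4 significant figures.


epsilon_true = ln(1 + epsilon_eng)
epsilon_true = ln(1 + 0.32)
epsilon_true = 0.2776


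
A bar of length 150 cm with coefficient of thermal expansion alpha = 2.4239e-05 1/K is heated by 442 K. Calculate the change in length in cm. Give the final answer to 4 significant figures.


dL = L0 * alpha * dT
dL = 150 * 2.4239e-05 * 442
dL = 1.607 cm


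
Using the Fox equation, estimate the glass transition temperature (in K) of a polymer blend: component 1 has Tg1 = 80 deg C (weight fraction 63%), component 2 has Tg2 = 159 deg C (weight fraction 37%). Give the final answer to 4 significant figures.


1/Tg = w1/Tg1 + w2/Tg2 (in Kelvin)
Tg1 = 353.15 K, Tg2 = 432.15 K
1/Tg = 0.63/353.15 + 0.37/432.15
Tg = 378.8 K


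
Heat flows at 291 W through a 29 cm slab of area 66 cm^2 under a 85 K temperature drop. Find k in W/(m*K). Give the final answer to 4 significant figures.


k = Q*L / (A*dT)
L = 0.29 m, A = 6.6e-03 m^2
k = 291 * 0.29 / (6.6e-03 * 85)
k = 150.4 W/(m*K)


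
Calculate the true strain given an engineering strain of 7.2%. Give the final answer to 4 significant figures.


epsilon_true = ln(1 + epsilon_eng)
epsilon_true = ln(1 + 0.072)
epsilon_true = 0.06953


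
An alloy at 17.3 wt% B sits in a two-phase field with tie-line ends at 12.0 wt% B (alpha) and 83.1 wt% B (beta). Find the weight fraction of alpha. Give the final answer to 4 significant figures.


f_alpha = (C_beta - C0) / (C_beta - C_alpha)
f_alpha = (83.1 - 17.3) / (83.1 - 12.0)
f_alpha = 0.9255


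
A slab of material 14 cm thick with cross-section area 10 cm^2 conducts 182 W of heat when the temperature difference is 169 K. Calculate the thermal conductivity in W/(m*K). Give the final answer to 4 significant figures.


k = Q*L / (A*dT)
L = 0.14 m, A = 1e-03 m^2
k = 182 * 0.14 / (1e-03 * 169)
k = 150.8 W/(m*K)


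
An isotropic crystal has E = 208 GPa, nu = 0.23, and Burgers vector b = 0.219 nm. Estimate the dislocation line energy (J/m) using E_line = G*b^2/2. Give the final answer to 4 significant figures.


Step 1: G = E / (2*(1+nu))
G = 208 / (2*(1+0.23)) = 84.5528 GPa = 8.45528e+10 Pa
Step 2: E_line = G*b^2/2
b = 0.219 nm = 2.19e-10 m
E_line = 0.5 * 8.45528e+10 * (2.19e-10)^2 = 2.028e-09 J/m


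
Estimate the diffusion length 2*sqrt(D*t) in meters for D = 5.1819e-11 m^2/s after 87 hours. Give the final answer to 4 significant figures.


t = 87 hr = 313200 s
Diffusion length = 2*sqrt(D*t)
= 2*sqrt(5.1819e-11 * 313200)
= 8.057e-03 m


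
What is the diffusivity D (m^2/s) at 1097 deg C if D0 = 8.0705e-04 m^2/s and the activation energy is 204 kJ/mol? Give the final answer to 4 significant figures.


D = D0 * exp(-Qd / (R*T))
T = 1370.15 K
D = 8.0705e-04 * exp(-204e3 / (8.314 * 1370.15))
D = 1.347e-11 m^2/s


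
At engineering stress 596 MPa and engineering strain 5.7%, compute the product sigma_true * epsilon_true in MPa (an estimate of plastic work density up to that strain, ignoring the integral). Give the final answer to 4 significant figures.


sigma_true = sigma_eng * (1 + epsilon_eng)
sigma_true = 596 * (1 + 0.057) = 629.972 MPa
epsilon_true = ln(1 + epsilon_eng)
epsilon_true = ln(1 + 0.057) = 0.0554347
sigma_true * epsilon_true = 629.972 * 0.0554347 = 34.92 MPa


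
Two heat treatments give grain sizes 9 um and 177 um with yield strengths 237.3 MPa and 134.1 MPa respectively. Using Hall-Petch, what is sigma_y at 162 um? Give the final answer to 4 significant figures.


sigma_y = sigma0 + k / sqrt(d)
1/sqrt(d1) = 1/sqrt(9e-06) = 333.333;  1/sqrt(d2) = 75.1646
k = (sigma1 - sigma2) / (1/sqrt(d1) - 1/sqrt(d2)) = (237.3 - 134.1) / (333.333 - 75.1646) = 0.399739 MPa*m^0.5
sigma0 = sigma1 - k/sqrt(d1) = 237.3 - 0.399739*333.333 = 104.054 MPa
sigma_y(d3) = 104.054 + 0.399739 / sqrt(1.62e-04) = 135.5 MPa


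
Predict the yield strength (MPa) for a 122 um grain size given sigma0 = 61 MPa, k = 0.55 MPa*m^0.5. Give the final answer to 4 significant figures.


sigma_y = sigma0 + k / sqrt(d)
d = 122 um = 1.22e-04 m
sigma_y = 61 + 0.55 / sqrt(1.22e-04)
sigma_y = 110.8 MPa


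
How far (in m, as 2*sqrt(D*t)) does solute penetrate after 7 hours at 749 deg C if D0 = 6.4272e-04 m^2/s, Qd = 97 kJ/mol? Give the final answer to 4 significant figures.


Step 1: D = D0 * exp(-Qd/(R*T))
T = 1022.15 K
D = 6.4272e-04 * exp(-97e3 / (8.314 * 1022.15)) = 7.09381e-09 m^2/s
Step 2: L = 2*sqrt(D*t)
t = 7 h = 25200 s
L = 2*sqrt(7.09381e-09 * 25200) = 0.02674 m


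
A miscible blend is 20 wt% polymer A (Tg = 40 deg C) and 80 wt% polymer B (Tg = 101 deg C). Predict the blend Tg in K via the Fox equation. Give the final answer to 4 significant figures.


1/Tg = w1/Tg1 + w2/Tg2 (in Kelvin)
Tg1 = 313.15 K, Tg2 = 374.15 K
1/Tg = 0.2/313.15 + 0.8/374.15
Tg = 360.1 K


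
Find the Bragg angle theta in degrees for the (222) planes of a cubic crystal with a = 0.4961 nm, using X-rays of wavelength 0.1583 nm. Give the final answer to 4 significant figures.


d = a / sqrt(h^2+k^2+l^2)
d = 0.4961 / sqrt(12) = 0.143212 nm
lambda = 2*d*sin(theta)  =>  sin(theta) = lambda / (2*d)
sin(theta) = 0.1583 / (2 * 0.143212) = 0.552678
theta = 33.55 deg


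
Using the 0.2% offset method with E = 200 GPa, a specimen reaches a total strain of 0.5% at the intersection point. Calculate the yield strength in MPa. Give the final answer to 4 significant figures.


Offset strain = 0.002
Elastic strain at yield = total_strain - offset = 5e-03 - 0.002 = 3e-03
sigma_y = E * elastic_strain = 200000 * 3e-03
sigma_y = 600 MPa


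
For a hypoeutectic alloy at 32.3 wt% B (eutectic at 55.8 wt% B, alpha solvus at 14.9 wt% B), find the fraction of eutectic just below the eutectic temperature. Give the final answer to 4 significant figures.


f_primary = (C_e - C0) / (C_e - C_alpha_max)
f_primary = (55.8 - 32.3) / (55.8 - 14.9)
f_primary = 0.574572
f_eutectic = 1 - 0.574572 = 0.4254


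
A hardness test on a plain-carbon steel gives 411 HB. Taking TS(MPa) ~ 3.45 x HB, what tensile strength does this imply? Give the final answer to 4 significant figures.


TS (MPa) = 3.45 * HB
TS = 3.45 * 411
TS = 1418 MPa


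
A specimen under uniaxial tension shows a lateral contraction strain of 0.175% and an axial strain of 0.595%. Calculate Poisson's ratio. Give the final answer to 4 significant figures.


nu = -epsilon_lat / epsilon_axial
Lateral strain is contraction (negative), so using magnitudes:
nu = 0.175 / 0.595
nu = 0.2941


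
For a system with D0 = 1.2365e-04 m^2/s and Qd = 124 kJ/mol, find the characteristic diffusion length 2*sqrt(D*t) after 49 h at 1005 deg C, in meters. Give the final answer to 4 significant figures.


Step 1: D = D0 * exp(-Qd/(R*T))
T = 1278.15 K
D = 1.2365e-04 * exp(-124e3 / (8.314 * 1278.15)) = 1.05793e-09 m^2/s
Step 2: L = 2*sqrt(D*t)
t = 49 h = 176400 s
L = 2*sqrt(1.05793e-09 * 176400) = 0.02732 m


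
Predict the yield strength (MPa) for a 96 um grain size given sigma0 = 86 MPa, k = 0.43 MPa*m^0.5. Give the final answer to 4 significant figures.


sigma_y = sigma0 + k / sqrt(d)
d = 96 um = 9.6e-05 m
sigma_y = 86 + 0.43 / sqrt(9.6e-05)
sigma_y = 129.9 MPa


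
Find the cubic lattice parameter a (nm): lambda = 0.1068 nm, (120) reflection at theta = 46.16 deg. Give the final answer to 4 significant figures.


d = lambda / (2*sin(theta))
d = 0.1068 / (2*sin(46.16 deg))
d = 0.0740354 nm
a = d * sqrt(h^2+k^2+l^2) = 0.0740354 * sqrt(5)
a = 0.1655 nm


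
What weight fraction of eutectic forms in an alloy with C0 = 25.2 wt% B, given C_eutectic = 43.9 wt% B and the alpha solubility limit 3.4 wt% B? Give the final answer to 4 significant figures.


f_primary = (C_e - C0) / (C_e - C_alpha_max)
f_primary = (43.9 - 25.2) / (43.9 - 3.4)
f_primary = 0.461728
f_eutectic = 1 - 0.461728 = 0.5383


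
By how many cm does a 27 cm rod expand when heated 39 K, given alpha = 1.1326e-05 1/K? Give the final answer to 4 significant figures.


dL = L0 * alpha * dT
dL = 27 * 1.1326e-05 * 39
dL = 0.01193 cm


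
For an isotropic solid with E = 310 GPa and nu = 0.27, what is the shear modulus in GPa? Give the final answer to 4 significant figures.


G = E / (2*(1+nu))
G = 310 / (2*(1+0.27))
G = 122 GPa


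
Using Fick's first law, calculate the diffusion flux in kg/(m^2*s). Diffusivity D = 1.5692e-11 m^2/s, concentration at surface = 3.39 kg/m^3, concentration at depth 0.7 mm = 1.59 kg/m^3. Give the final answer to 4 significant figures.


J = -D * (dC/dx) = D * (C1 - C2) / dx
J = 1.5692e-11 * (3.39 - 1.59) / 7e-04
J = 4.035e-08 kg/(m^2*s)


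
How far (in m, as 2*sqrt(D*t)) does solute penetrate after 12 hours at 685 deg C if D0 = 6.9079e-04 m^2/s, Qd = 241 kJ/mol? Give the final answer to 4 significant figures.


Step 1: D = D0 * exp(-Qd/(R*T))
T = 958.15 K
D = 6.9079e-04 * exp(-241e3 / (8.314 * 958.15)) = 5.01743e-17 m^2/s
Step 2: L = 2*sqrt(D*t)
t = 12 h = 43200 s
L = 2*sqrt(5.01743e-17 * 43200) = 2.945e-06 m


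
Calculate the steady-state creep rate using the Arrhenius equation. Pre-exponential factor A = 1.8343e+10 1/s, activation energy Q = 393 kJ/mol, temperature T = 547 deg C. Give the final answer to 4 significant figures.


rate = A * exp(-Q / (R*T))
T = 547 + 273.15 = 820.15 K
rate = 1.8343e+10 * exp(-393e3 / (8.314 * 820.15))
rate = 1.709e-15 1/s


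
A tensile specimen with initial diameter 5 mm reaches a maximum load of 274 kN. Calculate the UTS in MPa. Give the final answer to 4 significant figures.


A0 = pi*(d/2)^2 = pi*(5/2)^2 = 19.635 mm^2
UTS = F_max / A0 = 274*1000 / 19.635
UTS = 13950 MPa


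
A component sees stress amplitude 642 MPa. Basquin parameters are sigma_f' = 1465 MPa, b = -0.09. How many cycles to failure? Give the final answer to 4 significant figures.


sigma_a = sigma_f' * (2*Nf)^b
2*Nf = (sigma_a / sigma_f')^(1/b)
2*Nf = (642 / 1465)^(1/-0.09)
2*Nf = 9575.03
Nf = 4788 cycles


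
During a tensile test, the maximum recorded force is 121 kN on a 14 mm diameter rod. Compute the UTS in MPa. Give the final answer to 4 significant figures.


A0 = pi*(d/2)^2 = pi*(14/2)^2 = 153.938 mm^2
UTS = F_max / A0 = 121*1000 / 153.938
UTS = 786 MPa


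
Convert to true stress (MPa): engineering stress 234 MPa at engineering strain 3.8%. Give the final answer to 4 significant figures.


sigma_true = sigma_eng * (1 + epsilon_eng)
sigma_true = 234 * (1 + 0.038)
sigma_true = 242.9 MPa


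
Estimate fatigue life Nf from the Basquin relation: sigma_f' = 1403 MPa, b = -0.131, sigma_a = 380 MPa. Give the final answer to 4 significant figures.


sigma_a = sigma_f' * (2*Nf)^b
2*Nf = (sigma_a / sigma_f')^(1/b)
2*Nf = (380 / 1403)^(1/-0.131)
2*Nf = 21396.2
Nf = 10700 cycles


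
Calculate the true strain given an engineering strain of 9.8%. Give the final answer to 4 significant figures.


epsilon_true = ln(1 + epsilon_eng)
epsilon_true = ln(1 + 0.098)
epsilon_true = 0.09349


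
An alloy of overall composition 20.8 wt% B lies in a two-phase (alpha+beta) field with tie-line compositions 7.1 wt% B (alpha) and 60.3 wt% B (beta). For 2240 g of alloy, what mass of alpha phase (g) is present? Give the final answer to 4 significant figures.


f_alpha = (C_beta - C0) / (C_beta - C_alpha)
f_alpha = (60.3 - 20.8) / (60.3 - 7.1) = 0.742481
m_alpha = f_alpha * m_total = 0.742481 * 2240 = 1663 g


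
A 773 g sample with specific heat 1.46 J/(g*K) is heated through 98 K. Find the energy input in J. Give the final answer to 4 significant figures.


Q = m * cp * dT
Q = 773 * 1.46 * 98
Q = 110600 J


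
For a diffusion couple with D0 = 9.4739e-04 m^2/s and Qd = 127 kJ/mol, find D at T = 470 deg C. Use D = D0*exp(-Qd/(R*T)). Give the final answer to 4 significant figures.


D = D0 * exp(-Qd / (R*T))
T = 743.15 K
D = 9.4739e-04 * exp(-127e3 / (8.314 * 743.15))
D = 1.121e-12 m^2/s


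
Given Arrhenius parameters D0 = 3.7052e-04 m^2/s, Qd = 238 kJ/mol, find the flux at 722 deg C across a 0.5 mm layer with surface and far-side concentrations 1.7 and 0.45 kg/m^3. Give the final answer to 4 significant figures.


Step 1: D = D0 * exp(-Qd/(R*T))
T = 722 + 273.15 = 995.15 K
D = 3.7052e-04 * exp(-238e3 / (8.314 * 995.15)) = 1.19104e-16 m^2/s
Step 2: J = D * (C1 - C2) / dx
J = 1.19104e-16 * (1.7 - 0.45) / 5e-04
J = 2.978e-13 kg/(m^2*s)


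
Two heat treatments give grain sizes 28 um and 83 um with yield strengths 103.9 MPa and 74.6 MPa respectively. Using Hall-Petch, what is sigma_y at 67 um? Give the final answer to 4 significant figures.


sigma_y = sigma0 + k / sqrt(d)
1/sqrt(d1) = 1/sqrt(2.8e-05) = 188.982;  1/sqrt(d2) = 109.764
k = (sigma1 - sigma2) / (1/sqrt(d1) - 1/sqrt(d2)) = (103.9 - 74.6) / (188.982 - 109.764) = 0.369866 MPa*m^0.5
sigma0 = sigma1 - k/sqrt(d1) = 103.9 - 0.369866*188.982 = 34.002 MPa
sigma_y(d3) = 34.002 + 0.369866 / sqrt(6.7e-05) = 79.19 MPa


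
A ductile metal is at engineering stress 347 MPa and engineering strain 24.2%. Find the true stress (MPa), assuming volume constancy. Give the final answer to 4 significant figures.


sigma_true = sigma_eng * (1 + epsilon_eng)
sigma_true = 347 * (1 + 0.242)
sigma_true = 431 MPa


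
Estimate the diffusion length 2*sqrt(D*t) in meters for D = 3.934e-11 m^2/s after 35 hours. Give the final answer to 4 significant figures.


t = 35 hr = 126000 s
Diffusion length = 2*sqrt(D*t)
= 2*sqrt(3.934e-11 * 126000)
= 4.453e-03 m


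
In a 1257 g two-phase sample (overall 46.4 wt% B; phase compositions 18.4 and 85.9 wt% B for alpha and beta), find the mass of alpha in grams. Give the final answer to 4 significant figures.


f_alpha = (C_beta - C0) / (C_beta - C_alpha)
f_alpha = (85.9 - 46.4) / (85.9 - 18.4) = 0.585185
m_alpha = f_alpha * m_total = 0.585185 * 1257 = 735.6 g


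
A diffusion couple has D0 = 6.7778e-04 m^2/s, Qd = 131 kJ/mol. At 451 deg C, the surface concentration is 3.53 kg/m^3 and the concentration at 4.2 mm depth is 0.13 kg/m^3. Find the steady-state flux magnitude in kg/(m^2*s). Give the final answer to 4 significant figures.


Step 1: D = D0 * exp(-Qd/(R*T))
T = 451 + 273.15 = 724.15 K
D = 6.7778e-04 * exp(-131e3 / (8.314 * 724.15)) = 2.40663e-13 m^2/s
Step 2: J = D * (C1 - C2) / dx
J = 2.40663e-13 * (3.53 - 0.13) / 4.2e-03
J = 1.948e-10 kg/(m^2*s)


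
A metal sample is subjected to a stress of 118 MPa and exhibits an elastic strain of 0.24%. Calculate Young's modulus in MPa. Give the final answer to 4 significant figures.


E = sigma / epsilon
epsilon = 0.24% = 2.4e-03
E = 118 / 2.4e-03
E = 49170 MPa


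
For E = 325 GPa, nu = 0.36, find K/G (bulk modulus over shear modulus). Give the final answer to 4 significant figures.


G = E / (2*(1+nu))
G = 325 / (2*(1+0.36)) = 119.485 GPa
K = E / (3*(1-2*nu))
K = 325 / (3*(1-2*0.36)) = 386.905 GPa
K/G = 386.905 / 119.485 = 3.238


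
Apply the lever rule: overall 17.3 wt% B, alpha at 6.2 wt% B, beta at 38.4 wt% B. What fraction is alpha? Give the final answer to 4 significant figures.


f_alpha = (C_beta - C0) / (C_beta - C_alpha)
f_alpha = (38.4 - 17.3) / (38.4 - 6.2)
f_alpha = 0.6553


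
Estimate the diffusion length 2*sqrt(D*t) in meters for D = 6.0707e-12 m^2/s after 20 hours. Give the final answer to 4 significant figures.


t = 20 hr = 72000 s
Diffusion length = 2*sqrt(D*t)
= 2*sqrt(6.0707e-12 * 72000)
= 1.322e-03 m


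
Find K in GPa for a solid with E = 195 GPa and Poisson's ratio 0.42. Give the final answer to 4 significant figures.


K = E / (3*(1-2*nu))
K = 195 / (3*(1-2*0.42))
K = 406.3 GPa


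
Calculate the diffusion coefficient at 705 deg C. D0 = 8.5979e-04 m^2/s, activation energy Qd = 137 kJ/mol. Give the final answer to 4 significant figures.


D = D0 * exp(-Qd / (R*T))
T = 978.15 K
D = 8.5979e-04 * exp(-137e3 / (8.314 * 978.15))
D = 4.151e-11 m^2/s


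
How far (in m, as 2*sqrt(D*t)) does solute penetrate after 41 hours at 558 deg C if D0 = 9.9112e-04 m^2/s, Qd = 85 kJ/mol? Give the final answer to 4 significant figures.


Step 1: D = D0 * exp(-Qd/(R*T))
T = 831.15 K
D = 9.9112e-04 * exp(-85e3 / (8.314 * 831.15)) = 4.50821e-09 m^2/s
Step 2: L = 2*sqrt(D*t)
t = 41 h = 147600 s
L = 2*sqrt(4.50821e-09 * 147600) = 0.05159 m


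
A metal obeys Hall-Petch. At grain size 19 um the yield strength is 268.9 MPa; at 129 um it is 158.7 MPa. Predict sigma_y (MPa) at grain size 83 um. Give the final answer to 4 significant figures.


sigma_y = sigma0 + k / sqrt(d)
1/sqrt(d1) = 1/sqrt(1.9e-05) = 229.416;  1/sqrt(d2) = 88.0451
k = (sigma1 - sigma2) / (1/sqrt(d1) - 1/sqrt(d2)) = (268.9 - 158.7) / (229.416 - 88.0451) = 0.779511 MPa*m^0.5
sigma0 = sigma1 - k/sqrt(d1) = 268.9 - 0.779511*229.416 = 90.0679 MPa
sigma_y(d3) = 90.0679 + 0.779511 / sqrt(8.3e-05) = 175.6 MPa


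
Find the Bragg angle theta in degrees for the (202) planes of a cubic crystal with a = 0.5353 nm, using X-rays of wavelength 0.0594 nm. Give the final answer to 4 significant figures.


d = a / sqrt(h^2+k^2+l^2)
d = 0.5353 / sqrt(8) = 0.189257 nm
lambda = 2*d*sin(theta)  =>  sin(theta) = lambda / (2*d)
sin(theta) = 0.0594 / (2 * 0.189257) = 0.156929
theta = 9.029 deg


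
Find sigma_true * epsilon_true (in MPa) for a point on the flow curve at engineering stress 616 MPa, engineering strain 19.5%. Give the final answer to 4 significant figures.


sigma_true = sigma_eng * (1 + epsilon_eng)
sigma_true = 616 * (1 + 0.195) = 736.12 MPa
epsilon_true = ln(1 + epsilon_eng)
epsilon_true = ln(1 + 0.195) = 0.178146
sigma_true * epsilon_true = 736.12 * 0.178146 = 131.1 MPa


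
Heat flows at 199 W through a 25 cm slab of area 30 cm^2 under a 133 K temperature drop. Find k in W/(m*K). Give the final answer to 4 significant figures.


k = Q*L / (A*dT)
L = 0.25 m, A = 3e-03 m^2
k = 199 * 0.25 / (3e-03 * 133)
k = 124.7 W/(m*K)


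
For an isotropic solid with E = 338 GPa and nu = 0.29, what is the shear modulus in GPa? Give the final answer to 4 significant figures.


G = E / (2*(1+nu))
G = 338 / (2*(1+0.29))
G = 131 GPa


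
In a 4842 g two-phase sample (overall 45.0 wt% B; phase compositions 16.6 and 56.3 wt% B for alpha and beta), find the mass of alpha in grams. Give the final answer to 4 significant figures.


f_alpha = (C_beta - C0) / (C_beta - C_alpha)
f_alpha = (56.3 - 45.0) / (56.3 - 16.6) = 0.284635
m_alpha = f_alpha * m_total = 0.284635 * 4842 = 1378 g


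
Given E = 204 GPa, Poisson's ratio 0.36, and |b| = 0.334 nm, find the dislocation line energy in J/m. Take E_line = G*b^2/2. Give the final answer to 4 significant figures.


Step 1: G = E / (2*(1+nu))
G = 204 / (2*(1+0.36)) = 75 GPa = 7.5e+10 Pa
Step 2: E_line = G*b^2/2
b = 0.334 nm = 3.34e-10 m
E_line = 0.5 * 7.5e+10 * (3.34e-10)^2 = 4.183e-09 J/m


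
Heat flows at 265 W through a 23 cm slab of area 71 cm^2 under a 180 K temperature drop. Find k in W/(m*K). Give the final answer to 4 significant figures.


k = Q*L / (A*dT)
L = 0.23 m, A = 7.1e-03 m^2
k = 265 * 0.23 / (7.1e-03 * 180)
k = 47.69 W/(m*K)


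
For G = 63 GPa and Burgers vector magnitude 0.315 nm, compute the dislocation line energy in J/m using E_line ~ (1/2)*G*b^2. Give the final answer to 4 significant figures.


E = G*b^2/2
b = 0.315 nm = 3.15e-10 m
G = 63 GPa = 6.3e+10 Pa
E = 0.5 * 6.3e+10 * (3.15e-10)^2
E = 3.126e-09 J/m


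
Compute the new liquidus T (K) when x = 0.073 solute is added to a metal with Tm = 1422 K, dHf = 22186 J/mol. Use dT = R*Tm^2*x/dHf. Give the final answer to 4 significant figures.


dT = R*Tm^2*x / dHf
dT = 8.314 * 1422^2 * 0.073 / 22186
dT = 55.3163 K
T_new = 1422 - 55.3163 = 1367 K


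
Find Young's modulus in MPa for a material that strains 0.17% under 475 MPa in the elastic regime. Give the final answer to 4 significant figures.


E = sigma / epsilon
epsilon = 0.17% = 1.7e-03
E = 475 / 1.7e-03
E = 279400 MPa


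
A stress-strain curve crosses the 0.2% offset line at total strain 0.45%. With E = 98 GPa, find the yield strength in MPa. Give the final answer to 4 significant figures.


Offset strain = 0.002
Elastic strain at yield = total_strain - offset = 4.5e-03 - 0.002 = 2.5e-03
sigma_y = E * elastic_strain = 98000 * 2.5e-03
sigma_y = 245 MPa


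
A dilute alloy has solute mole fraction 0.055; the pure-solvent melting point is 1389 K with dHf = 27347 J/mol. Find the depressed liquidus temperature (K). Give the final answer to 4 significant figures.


dT = R*Tm^2*x / dHf
dT = 8.314 * 1389^2 * 0.055 / 27347
dT = 32.2602 K
T_new = 1389 - 32.2602 = 1357 K


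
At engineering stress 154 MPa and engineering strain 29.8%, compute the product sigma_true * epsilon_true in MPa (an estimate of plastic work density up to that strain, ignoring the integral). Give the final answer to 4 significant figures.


sigma_true = sigma_eng * (1 + epsilon_eng)
sigma_true = 154 * (1 + 0.298) = 199.892 MPa
epsilon_true = ln(1 + epsilon_eng)
epsilon_true = ln(1 + 0.298) = 0.260825
sigma_true * epsilon_true = 199.892 * 0.260825 = 52.14 MPa


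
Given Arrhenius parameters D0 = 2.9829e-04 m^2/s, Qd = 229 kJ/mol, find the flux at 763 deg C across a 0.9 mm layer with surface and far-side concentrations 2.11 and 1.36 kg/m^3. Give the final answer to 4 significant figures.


Step 1: D = D0 * exp(-Qd/(R*T))
T = 763 + 273.15 = 1036.15 K
D = 2.9829e-04 * exp(-229e3 / (8.314 * 1036.15)) = 8.50784e-16 m^2/s
Step 2: J = D * (C1 - C2) / dx
J = 8.50784e-16 * (2.11 - 1.36) / 9e-04
J = 7.09e-13 kg/(m^2*s)


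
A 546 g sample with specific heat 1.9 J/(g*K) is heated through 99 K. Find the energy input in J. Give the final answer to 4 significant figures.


Q = m * cp * dT
Q = 546 * 1.9 * 99
Q = 102700 J


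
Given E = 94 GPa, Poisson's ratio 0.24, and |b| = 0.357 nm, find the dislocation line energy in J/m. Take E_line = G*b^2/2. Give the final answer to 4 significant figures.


Step 1: G = E / (2*(1+nu))
G = 94 / (2*(1+0.24)) = 37.9032 GPa = 3.79032e+10 Pa
Step 2: E_line = G*b^2/2
b = 0.357 nm = 3.57e-10 m
E_line = 0.5 * 3.79032e+10 * (3.57e-10)^2 = 2.415e-09 J/m


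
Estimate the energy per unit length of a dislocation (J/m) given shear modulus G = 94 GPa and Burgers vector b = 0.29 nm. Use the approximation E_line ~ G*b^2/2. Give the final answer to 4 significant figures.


E = G*b^2/2
b = 0.29 nm = 2.9e-10 m
G = 94 GPa = 9.4e+10 Pa
E = 0.5 * 9.4e+10 * (2.9e-10)^2
E = 3.953e-09 J/m


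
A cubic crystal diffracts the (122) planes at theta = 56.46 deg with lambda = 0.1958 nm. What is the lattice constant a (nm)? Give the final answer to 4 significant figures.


d = lambda / (2*sin(theta))
d = 0.1958 / (2*sin(56.46 deg))
d = 0.117456 nm
a = d * sqrt(h^2+k^2+l^2) = 0.117456 * sqrt(9)
a = 0.3524 nm


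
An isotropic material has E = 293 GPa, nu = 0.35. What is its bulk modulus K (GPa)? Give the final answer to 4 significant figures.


K = E / (3*(1-2*nu))
K = 293 / (3*(1-2*0.35))
K = 325.6 GPa


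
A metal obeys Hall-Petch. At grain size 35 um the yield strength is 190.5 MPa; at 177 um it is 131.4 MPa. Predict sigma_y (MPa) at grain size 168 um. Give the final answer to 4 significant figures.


sigma_y = sigma0 + k / sqrt(d)
1/sqrt(d1) = 1/sqrt(3.5e-05) = 169.031;  1/sqrt(d2) = 75.1646
k = (sigma1 - sigma2) / (1/sqrt(d1) - 1/sqrt(d2)) = (190.5 - 131.4) / (169.031 - 75.1646) = 0.629619 MPa*m^0.5
sigma0 = sigma1 - k/sqrt(d1) = 190.5 - 0.629619*169.031 = 84.0749 MPa
sigma_y(d3) = 84.0749 + 0.629619 / sqrt(1.68e-04) = 132.7 MPa


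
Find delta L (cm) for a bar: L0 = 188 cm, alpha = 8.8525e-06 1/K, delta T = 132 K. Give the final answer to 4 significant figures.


dL = L0 * alpha * dT
dL = 188 * 8.8525e-06 * 132
dL = 0.2197 cm


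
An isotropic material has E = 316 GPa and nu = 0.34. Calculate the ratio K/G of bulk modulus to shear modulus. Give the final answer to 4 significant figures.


G = E / (2*(1+nu))
G = 316 / (2*(1+0.34)) = 117.91 GPa
K = E / (3*(1-2*nu))
K = 316 / (3*(1-2*0.34)) = 329.167 GPa
K/G = 329.167 / 117.91 = 2.792


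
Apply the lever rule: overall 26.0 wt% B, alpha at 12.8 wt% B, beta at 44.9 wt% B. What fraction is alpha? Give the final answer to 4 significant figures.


f_alpha = (C_beta - C0) / (C_beta - C_alpha)
f_alpha = (44.9 - 26.0) / (44.9 - 12.8)
f_alpha = 0.5888


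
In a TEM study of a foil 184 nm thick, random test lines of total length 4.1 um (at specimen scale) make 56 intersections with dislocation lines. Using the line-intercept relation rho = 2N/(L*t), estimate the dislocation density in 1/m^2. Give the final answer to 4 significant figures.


rho = 2N / (L * t)
L = 4.1 um = 4.1e-06 m, t = 184 nm = 1.84e-07 m
rho = 2 * 56 / (4.1e-06 * 1.84e-07)
rho = 1.485e+14 1/m^2


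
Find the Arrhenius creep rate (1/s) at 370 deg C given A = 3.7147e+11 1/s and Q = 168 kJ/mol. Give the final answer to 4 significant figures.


rate = A * exp(-Q / (R*T))
T = 370 + 273.15 = 643.15 K
rate = 3.7147e+11 * exp(-168e3 / (8.314 * 643.15))
rate = 8.414e-03 1/s


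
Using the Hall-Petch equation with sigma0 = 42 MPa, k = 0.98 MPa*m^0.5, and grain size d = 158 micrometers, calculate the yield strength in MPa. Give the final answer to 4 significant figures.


sigma_y = sigma0 + k / sqrt(d)
d = 158 um = 1.58e-04 m
sigma_y = 42 + 0.98 / sqrt(1.58e-04)
sigma_y = 120 MPa


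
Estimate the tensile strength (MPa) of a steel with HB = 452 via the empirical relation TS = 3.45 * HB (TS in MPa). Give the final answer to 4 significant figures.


TS (MPa) = 3.45 * HB
TS = 3.45 * 452
TS = 1559 MPa


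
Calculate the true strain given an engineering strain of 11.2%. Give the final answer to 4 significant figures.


epsilon_true = ln(1 + epsilon_eng)
epsilon_true = ln(1 + 0.112)
epsilon_true = 0.1062


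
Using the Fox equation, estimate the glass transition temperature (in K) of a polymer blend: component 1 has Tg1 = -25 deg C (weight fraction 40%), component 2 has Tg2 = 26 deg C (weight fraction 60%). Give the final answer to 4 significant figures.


1/Tg = w1/Tg1 + w2/Tg2 (in Kelvin)
Tg1 = 248.15 K, Tg2 = 299.15 K
1/Tg = 0.4/248.15 + 0.6/299.15
Tg = 276.4 K


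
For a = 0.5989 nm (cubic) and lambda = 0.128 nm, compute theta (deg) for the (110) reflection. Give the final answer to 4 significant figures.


d = a / sqrt(h^2+k^2+l^2)
d = 0.5989 / sqrt(2) = 0.423486 nm
lambda = 2*d*sin(theta)  =>  sin(theta) = lambda / (2*d)
sin(theta) = 0.128 / (2 * 0.423486) = 0.151127
theta = 8.692 deg


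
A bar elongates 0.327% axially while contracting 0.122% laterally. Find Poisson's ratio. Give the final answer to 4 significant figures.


nu = -epsilon_lat / epsilon_axial
Lateral strain is contraction (negative), so using magnitudes:
nu = 0.122 / 0.327
nu = 0.3731


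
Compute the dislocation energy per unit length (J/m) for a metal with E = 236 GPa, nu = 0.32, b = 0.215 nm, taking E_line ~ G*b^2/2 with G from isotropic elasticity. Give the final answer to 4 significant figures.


Step 1: G = E / (2*(1+nu))
G = 236 / (2*(1+0.32)) = 89.3939 GPa = 8.93939e+10 Pa
Step 2: E_line = G*b^2/2
b = 0.215 nm = 2.15e-10 m
E_line = 0.5 * 8.93939e+10 * (2.15e-10)^2 = 2.066e-09 J/m


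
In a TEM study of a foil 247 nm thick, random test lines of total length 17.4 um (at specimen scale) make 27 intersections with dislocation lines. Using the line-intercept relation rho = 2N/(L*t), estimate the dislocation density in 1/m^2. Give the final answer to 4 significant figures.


rho = 2N / (L * t)
L = 17.4 um = 1.74e-05 m, t = 247 nm = 2.47e-07 m
rho = 2 * 27 / (1.74e-05 * 2.47e-07)
rho = 1.256e+13 1/m^2


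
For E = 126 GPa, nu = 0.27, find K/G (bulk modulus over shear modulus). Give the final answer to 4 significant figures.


G = E / (2*(1+nu))
G = 126 / (2*(1+0.27)) = 49.6063 GPa
K = E / (3*(1-2*nu))
K = 126 / (3*(1-2*0.27)) = 91.3043 GPa
K/G = 91.3043 / 49.6063 = 1.841


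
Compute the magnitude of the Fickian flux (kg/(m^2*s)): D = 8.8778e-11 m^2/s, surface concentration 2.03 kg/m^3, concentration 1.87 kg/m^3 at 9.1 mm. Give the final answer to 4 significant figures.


J = -D * (dC/dx) = D * (C1 - C2) / dx
J = 8.8778e-11 * (2.03 - 1.87) / 9.1e-03
J = 1.561e-09 kg/(m^2*s)


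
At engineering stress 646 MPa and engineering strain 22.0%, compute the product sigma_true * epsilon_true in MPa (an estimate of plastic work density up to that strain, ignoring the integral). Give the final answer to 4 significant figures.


sigma_true = sigma_eng * (1 + epsilon_eng)
sigma_true = 646 * (1 + 0.22) = 788.12 MPa
epsilon_true = ln(1 + epsilon_eng)
epsilon_true = ln(1 + 0.22) = 0.198851
sigma_true * epsilon_true = 788.12 * 0.198851 = 156.7 MPa


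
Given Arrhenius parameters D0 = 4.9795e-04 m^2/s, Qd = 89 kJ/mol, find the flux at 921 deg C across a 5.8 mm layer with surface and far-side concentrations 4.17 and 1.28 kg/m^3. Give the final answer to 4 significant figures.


Step 1: D = D0 * exp(-Qd/(R*T))
T = 921 + 273.15 = 1194.15 K
D = 4.9795e-04 * exp(-89e3 / (8.314 * 1194.15)) = 6.36792e-08 m^2/s
Step 2: J = D * (C1 - C2) / dx
J = 6.36792e-08 * (4.17 - 1.28) / 5.8e-03
J = 3.173e-05 kg/(m^2*s)


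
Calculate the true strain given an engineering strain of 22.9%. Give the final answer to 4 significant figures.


epsilon_true = ln(1 + epsilon_eng)
epsilon_true = ln(1 + 0.229)
epsilon_true = 0.2062


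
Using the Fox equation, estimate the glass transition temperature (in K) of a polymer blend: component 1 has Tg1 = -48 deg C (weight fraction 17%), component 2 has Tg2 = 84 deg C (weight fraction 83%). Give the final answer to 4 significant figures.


1/Tg = w1/Tg1 + w2/Tg2 (in Kelvin)
Tg1 = 225.15 K, Tg2 = 357.15 K
1/Tg = 0.17/225.15 + 0.83/357.15
Tg = 324.8 K


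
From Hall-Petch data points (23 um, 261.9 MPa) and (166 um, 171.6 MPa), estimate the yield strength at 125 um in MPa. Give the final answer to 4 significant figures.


sigma_y = sigma0 + k / sqrt(d)
1/sqrt(d1) = 1/sqrt(2.3e-05) = 208.514;  1/sqrt(d2) = 77.6151
k = (sigma1 - sigma2) / (1/sqrt(d1) - 1/sqrt(d2)) = (261.9 - 171.6) / (208.514 - 77.6151) = 0.689843 MPa*m^0.5
sigma0 = sigma1 - k/sqrt(d1) = 261.9 - 0.689843*208.514 = 118.058 MPa
sigma_y(d3) = 118.058 + 0.689843 / sqrt(1.25e-04) = 179.8 MPa


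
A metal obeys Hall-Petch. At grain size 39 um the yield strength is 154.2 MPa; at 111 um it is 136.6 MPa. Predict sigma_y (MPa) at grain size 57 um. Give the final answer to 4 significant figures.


sigma_y = sigma0 + k / sqrt(d)
1/sqrt(d1) = 1/sqrt(3.9e-05) = 160.128;  1/sqrt(d2) = 94.9158
k = (sigma1 - sigma2) / (1/sqrt(d1) - 1/sqrt(d2)) = (154.2 - 136.6) / (160.128 - 94.9158) = 0.269888 MPa*m^0.5
sigma0 = sigma1 - k/sqrt(d1) = 154.2 - 0.269888*160.128 = 110.983 MPa
sigma_y(d3) = 110.983 + 0.269888 / sqrt(5.7e-05) = 146.7 MPa


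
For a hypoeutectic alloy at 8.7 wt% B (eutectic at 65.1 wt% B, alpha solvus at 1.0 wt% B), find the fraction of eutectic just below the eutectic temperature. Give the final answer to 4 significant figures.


f_primary = (C_e - C0) / (C_e - C_alpha_max)
f_primary = (65.1 - 8.7) / (65.1 - 1.0)
f_primary = 0.879875
f_eutectic = 1 - 0.879875 = 0.1201


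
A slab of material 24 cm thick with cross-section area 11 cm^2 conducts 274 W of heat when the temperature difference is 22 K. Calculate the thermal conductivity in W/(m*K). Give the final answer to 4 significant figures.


k = Q*L / (A*dT)
L = 0.24 m, A = 1.1e-03 m^2
k = 274 * 0.24 / (1.1e-03 * 22)
k = 2717 W/(m*K)


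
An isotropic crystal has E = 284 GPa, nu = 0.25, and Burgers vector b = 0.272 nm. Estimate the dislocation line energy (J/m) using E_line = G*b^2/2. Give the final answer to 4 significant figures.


Step 1: G = E / (2*(1+nu))
G = 284 / (2*(1+0.25)) = 113.6 GPa = 1.136e+11 Pa
Step 2: E_line = G*b^2/2
b = 0.272 nm = 2.72e-10 m
E_line = 0.5 * 1.136e+11 * (2.72e-10)^2 = 4.202e-09 J/m


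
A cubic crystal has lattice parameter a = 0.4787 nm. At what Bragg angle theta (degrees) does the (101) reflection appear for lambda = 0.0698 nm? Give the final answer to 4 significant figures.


d = a / sqrt(h^2+k^2+l^2)
d = 0.4787 / sqrt(2) = 0.338492 nm
lambda = 2*d*sin(theta)  =>  sin(theta) = lambda / (2*d)
sin(theta) = 0.0698 / (2 * 0.338492) = 0.103104
theta = 5.918 deg


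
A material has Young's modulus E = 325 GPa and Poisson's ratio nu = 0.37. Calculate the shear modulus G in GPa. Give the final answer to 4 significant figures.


G = E / (2*(1+nu))
G = 325 / (2*(1+0.37))
G = 118.6 GPa


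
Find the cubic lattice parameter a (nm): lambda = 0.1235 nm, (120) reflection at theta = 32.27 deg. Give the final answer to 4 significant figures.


d = lambda / (2*sin(theta))
d = 0.1235 / (2*sin(32.27 deg))
d = 0.115656 nm
a = d * sqrt(h^2+k^2+l^2) = 0.115656 * sqrt(5)
a = 0.2586 nm


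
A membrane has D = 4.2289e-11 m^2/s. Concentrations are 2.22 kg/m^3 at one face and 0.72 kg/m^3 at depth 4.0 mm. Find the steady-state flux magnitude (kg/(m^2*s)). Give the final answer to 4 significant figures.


J = -D * (dC/dx) = D * (C1 - C2) / dx
J = 4.2289e-11 * (2.22 - 0.72) / 4e-03
J = 1.586e-08 kg/(m^2*s)


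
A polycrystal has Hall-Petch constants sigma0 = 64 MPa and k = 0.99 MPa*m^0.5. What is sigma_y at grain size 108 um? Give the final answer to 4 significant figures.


sigma_y = sigma0 + k / sqrt(d)
d = 108 um = 1.08e-04 m
sigma_y = 64 + 0.99 / sqrt(1.08e-04)
sigma_y = 159.3 MPa


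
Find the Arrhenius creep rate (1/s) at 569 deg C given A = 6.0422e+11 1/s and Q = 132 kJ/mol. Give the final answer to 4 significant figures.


rate = A * exp(-Q / (R*T))
T = 569 + 273.15 = 842.15 K
rate = 6.0422e+11 * exp(-132e3 / (8.314 * 842.15))
rate = 3922 1/s


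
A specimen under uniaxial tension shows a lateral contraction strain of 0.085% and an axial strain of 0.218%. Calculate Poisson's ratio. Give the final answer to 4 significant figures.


nu = -epsilon_lat / epsilon_axial
Lateral strain is contraction (negative), so using magnitudes:
nu = 0.085 / 0.218
nu = 0.3899
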